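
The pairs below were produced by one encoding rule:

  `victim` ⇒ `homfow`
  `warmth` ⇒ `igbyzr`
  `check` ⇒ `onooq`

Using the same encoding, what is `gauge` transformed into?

sgesk

The shifts repeat in a cycle of length 3: positions 0,1,… shift by +12, +6, +10, then the pattern repeats.
Applying it to gauge: g+12=s, a+6=g, u+10=e, g+12=s, e+6=k.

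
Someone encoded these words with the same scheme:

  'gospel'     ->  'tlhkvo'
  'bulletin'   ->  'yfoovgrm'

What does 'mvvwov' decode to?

Each letter is replaced by its mirror in the alphabet: a↔z, b↔y, c↔x, and so on (the Atbash cipher).
Undoing it on mvvwov: m↔n, v↔e, v↔e, w↔d, o↔l, v↔e.

needle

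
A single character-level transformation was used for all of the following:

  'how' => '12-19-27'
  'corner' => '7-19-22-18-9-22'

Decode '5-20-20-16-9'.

apple

h is letter #8 and maps to 12: an offset of 4. Letters become their 1-based position plus 4 (so a→5, b→6, …).
Reversing it on 5-20-20-16-9: 5→(5−4)÷1=1=a, 20→(20−4)÷1=16=p, 20→(20−4)÷1=16=p, 16→(16−4)÷1=12=l, 9→(9−4)÷1=5=e.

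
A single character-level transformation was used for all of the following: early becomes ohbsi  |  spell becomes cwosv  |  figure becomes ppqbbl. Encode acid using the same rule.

kjsk

Shifts by position in early: pos 0: e→o (+10), pos 1: a→h (+7), pos 2: r→b (+10), pos 3: l→s (+7) — repeating every 2. A repeating key of period 2 is used — shifts +10, +7 over and over.
Applying it to acid: a+10=k, c+7=j, i+10=s, d+7=k.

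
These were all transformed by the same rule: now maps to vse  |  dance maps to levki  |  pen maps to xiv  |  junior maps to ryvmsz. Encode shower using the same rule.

Two shifts are in play — +4 for a/e/i/o/u, +8 for every other letter.
For shower: s(cons)+8=a, h(cons)+8=p, o(vowel)+4=s, w(cons)+8=e, e(vowel)+4=i, r(cons)+8=z.

apseiz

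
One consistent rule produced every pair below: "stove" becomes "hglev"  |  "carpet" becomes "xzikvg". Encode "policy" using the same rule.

Each pair mirrors across the alphabet (s↔h, t↔g, o↔l): positions sum to 25. This is the alphabet-reversal cipher (Atbash): a becomes z, b becomes y, etc.
For policy: p↔k, o↔l, l↔o, i↔r, c↔x, y↔b.

klorxb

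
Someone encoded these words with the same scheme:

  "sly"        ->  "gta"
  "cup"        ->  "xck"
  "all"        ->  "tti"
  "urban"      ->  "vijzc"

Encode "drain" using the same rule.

vqizl

The output letters match the input read backwards, each shifted +8: sly reversed is yls. The word is reversed, then every letter is shifted forward by 8.
For drain: reverse → niard; then shift: n+8=v, i+8=q, a+8=i, r+8=z, d+8=l.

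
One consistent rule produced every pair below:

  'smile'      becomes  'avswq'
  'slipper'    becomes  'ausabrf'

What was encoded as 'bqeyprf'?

Each letter shifts forward by (position + 8), i.e. 8, 9, 10, … — the shift grows by one for each successive letter.
Decoding bqeyprf: b−8=t, q−9=h, e−10=u, y−11=n, p−12=d, r−13=e, f−14=r.

thunder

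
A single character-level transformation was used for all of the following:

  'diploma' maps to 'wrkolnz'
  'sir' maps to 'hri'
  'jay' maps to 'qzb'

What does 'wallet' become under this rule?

dzoovg

Each pair mirrors across the alphabet (d↔w, i↔r, p↔k): positions sum to 25. Letters are reflected about the middle of the alphabet (position → 25−position): Atbash.
On wallet: w↔d, a↔z, l↔o, l↔o, e↔v, t↔g.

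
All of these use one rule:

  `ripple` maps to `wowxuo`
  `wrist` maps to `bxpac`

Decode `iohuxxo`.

In ripple: r→w is +5, i→o is +6, p→w is +7, p→x is +8 — the shift increases by 1 each position. The shift increases by 1 at each position, starting from +5: 5, 6, 7, ….
Undoing it on iohuxxo: i−5=d, o−6=i, h−7=a, u−8=m, x−9=o, x−10=n, o−11=d.

diamond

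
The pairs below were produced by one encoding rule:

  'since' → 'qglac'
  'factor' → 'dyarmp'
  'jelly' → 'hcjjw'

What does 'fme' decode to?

hog

Compare letters: s→q is +24, i→g is +24, n→l is +24 — a constant shift. It's a constant shift of +24 (ROT24).
Reversing it on fme: f−24=h, m−24=o, e−24=g.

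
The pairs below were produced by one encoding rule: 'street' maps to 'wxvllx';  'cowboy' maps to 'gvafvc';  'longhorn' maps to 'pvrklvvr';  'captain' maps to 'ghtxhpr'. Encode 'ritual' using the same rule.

vpxbhp

The shift depends on letter class: consonant s→w is +4, but vowel e→l is +7. Two shifts are in play — +7 for a/e/i/o/u, +4 for every other letter.
Applying it to ritual: r(cons)+4=v, i(vowel)+7=p, t(cons)+4=x, u(vowel)+7=b, a(vowel)+7=h, l(cons)+4=p.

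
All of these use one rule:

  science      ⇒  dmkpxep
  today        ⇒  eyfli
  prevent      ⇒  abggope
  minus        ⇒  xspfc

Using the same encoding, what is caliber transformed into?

Shifts by position in science: pos 0: s→d (+11), pos 1: c→m (+10), pos 2: i→k (+2), pos 3: e→p (+11), pos 4: n→x (+10), pos 5: c→e (+2) — repeating every 3. The shifts repeat in a cycle of length 3: positions 0,1,… shift by +11, +10, +2, then the pattern repeats.
For caliber: c+11=n, a+10=k, l+2=n, i+11=t, b+10=l, e+2=g, r+11=c.

nkntlgc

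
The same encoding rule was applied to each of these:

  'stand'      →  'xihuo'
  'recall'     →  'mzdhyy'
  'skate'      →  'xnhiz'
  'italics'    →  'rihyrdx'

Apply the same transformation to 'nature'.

s(18)→x(23) and t(19)→i(8) fit y≡11x+7 (mod 26); the inverse of 11 mod 26 is 19. This is an affine cipher: with a=0,…,z=25, each position x becomes (11x+7) mod 26.
Applying it to nature: n(13)→11·13+7≡20=u; a(0)→11·0+7≡7=h; t(19)→11·19+7≡8=i; u(20)→11·20+7≡19=t; r(17)→11·17+7≡12=m; e(4)→11·4+7≡25=z (all mod 26).

uhitmz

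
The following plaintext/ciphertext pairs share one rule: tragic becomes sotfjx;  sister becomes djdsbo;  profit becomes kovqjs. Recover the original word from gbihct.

t(19)→s(18) and r(17)→o(14) fit y≡15x+19 (mod 26); the inverse of 15 mod 26 is 7. This is an affine cipher: with a=0,…,z=25, each position x becomes (15x+19) mod 26.
Decoding gbihct: g(6)→7·(6−19)≡13=n; b(1)→7·(1−19)≡4=e; i(8)→7·(8−19)≡1=b; h(7)→7·(7−19)≡20=u; c(2)→7·(2−19)≡11=l; t(19)→7·(19−19)≡0=a (all mod 26).

nebula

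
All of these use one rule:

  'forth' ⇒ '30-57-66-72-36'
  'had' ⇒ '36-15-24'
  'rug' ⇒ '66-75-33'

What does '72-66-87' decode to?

try

f(#6)→30 and o(#15)→57: differences scale by 3, so n = 3·pos + 12. The formula is n = 3×(alphabet index, a=1) + 12.
Reversing it on 72-66-87: 72→(72−12)÷3=20=t, 66→(66−12)÷3=18=r, 87→(87−12)÷3=25=y.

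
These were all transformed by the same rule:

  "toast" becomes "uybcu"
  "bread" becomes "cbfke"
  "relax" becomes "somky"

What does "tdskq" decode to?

strap

Shifts by position in toast: pos 0: t→u (+1), pos 1: o→y (+10), pos 2: a→b (+1), pos 3: s→c (+10) — repeating every 2. The shifts repeat in a cycle of length 2: positions 0,1,… shift by +1, +10, then the pattern repeats.
Reversing it on tdskq: t−1=s, d−10=t, s−1=r, k−10=a, q−1=p.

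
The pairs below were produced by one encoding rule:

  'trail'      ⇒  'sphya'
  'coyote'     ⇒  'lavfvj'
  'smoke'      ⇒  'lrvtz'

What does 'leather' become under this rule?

The output letters match the input read backwards, each shifted +7: trail reversed is liart. The word is reversed, then every letter is shifted forward by 7.
Applying it to leather: reverse → rehtael; then shift: r+7=y, e+7=l, h+7=o, t+7=a, a+7=h, e+7=l, l+7=s.

yloahls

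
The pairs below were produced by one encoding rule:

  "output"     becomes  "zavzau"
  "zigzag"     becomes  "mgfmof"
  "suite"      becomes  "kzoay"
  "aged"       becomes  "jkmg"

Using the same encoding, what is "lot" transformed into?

zur

The output letters match the input read backwards, each shifted +6: output reversed is tuptuo. Two steps: reverse the string, then apply a Caesar shift of +6.
On lot: reverse → tol; then shift: t+6=z, o+6=u, l+6=r.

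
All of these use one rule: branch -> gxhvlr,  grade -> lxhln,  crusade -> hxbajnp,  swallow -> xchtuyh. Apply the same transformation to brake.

In branch: b→g is +5, r→x is +6, a→h is +7, n→v is +8 — the shift increases by 1 each position. Letter i (0-indexed) is shifted by i+5, so successive shifts are 5, 6, 7, ….
Applying it to brake: b+5=g, r+6=x, a+7=h, k+8=s, e+9=n.

gxhsn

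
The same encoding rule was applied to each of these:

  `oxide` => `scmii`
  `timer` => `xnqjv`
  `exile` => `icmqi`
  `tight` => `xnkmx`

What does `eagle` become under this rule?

Shifts by position in oxide: pos 0: o→s (+4), pos 1: x→c (+5), pos 2: i→m (+4), pos 3: d→i (+5) — repeating every 2. A repeating key of period 2 is used — shifts +4, +5 over and over.
Applying it to eagle: e+4=i, a+5=f, g+4=k, l+5=q, e+4=i.

ifkqi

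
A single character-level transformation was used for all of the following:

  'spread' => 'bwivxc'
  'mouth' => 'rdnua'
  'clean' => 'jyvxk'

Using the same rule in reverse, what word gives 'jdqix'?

s(18)→b(1) and p(15)→w(22) fit y≡19x+23 (mod 26); the inverse of 19 mod 26 is 11. Each letter's alphabet position (a=0..z=25) is mapped through 19·x+23 mod 26 — an affine cipher.
Decoding jdqix: j(9)→11·(9−23)≡2=c; d(3)→11·(3−23)≡14=o; q(16)→11·(16−23)≡1=b; i(8)→11·(8−23)≡17=r; x(23)→11·(23−23)≡0=a (all mod 26).

cobra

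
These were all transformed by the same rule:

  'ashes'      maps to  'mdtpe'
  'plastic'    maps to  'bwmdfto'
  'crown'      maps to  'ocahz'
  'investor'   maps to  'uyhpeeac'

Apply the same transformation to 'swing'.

ehuys

Shifts by position in ashes: pos 0: a→m (+12), pos 1: s→d (+11), pos 2: h→t (+12), pos 3: e→p (+11) — repeating every 2. It's a Vigenère-style cipher with numeric key [12,11]: position i shifts by key[i mod 2].
On swing: s+12=e, w+11=h, i+12=u, n+11=y, g+12=s.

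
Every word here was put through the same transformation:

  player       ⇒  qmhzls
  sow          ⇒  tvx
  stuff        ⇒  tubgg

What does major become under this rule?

nhkvs

The rule splits by letter class: vowels +7, consonants +1.
On major: m(cons)+1=n, a(vowel)+7=h, j(cons)+1=k, o(vowel)+7=v, r(cons)+1=s.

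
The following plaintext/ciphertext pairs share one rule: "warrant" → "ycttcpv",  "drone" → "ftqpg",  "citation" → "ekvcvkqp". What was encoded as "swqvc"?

quota

Every letter moves 2 places later in the alphabet, wrapping around z→a.
Decoding swqvc: s−2=q, w−2=u, q−2=o, v−2=t, c−2=a.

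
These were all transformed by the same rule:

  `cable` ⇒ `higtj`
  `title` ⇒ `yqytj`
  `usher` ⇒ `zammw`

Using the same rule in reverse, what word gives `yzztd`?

truly

Shifts by position in cable: pos 0: c→h (+5), pos 1: a→i (+8), pos 2: b→g (+5), pos 3: l→t (+8) — repeating every 2. It's a Vigenère-style cipher with numeric key [5,8]: position i shifts by key[i mod 2].
Undoing it on yzztd: y−5=t, z−8=r, z−5=u, t−8=l, d−5=y.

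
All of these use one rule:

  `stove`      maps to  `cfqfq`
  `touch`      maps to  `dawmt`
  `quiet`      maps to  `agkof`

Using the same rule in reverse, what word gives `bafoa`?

Shifts by position in stove: pos 0: s→c (+10), pos 1: t→f (+12), pos 2: o→q (+2), pos 3: v→f (+10), pos 4: e→q (+12) — repeating every 3. The shifts repeat in a cycle of length 3: positions 0,1,… shift by +10, +12, +2, then the pattern repeats.
Undoing it on bafoa: b−10=r, a−12=o, f−2=d, o−10=e, a−12=o.

rodeo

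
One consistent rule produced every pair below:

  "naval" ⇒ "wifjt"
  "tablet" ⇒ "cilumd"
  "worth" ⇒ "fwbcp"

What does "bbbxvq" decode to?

strong

Shifts by position in naval: pos 0: n→w (+9), pos 1: a→i (+8), pos 2: v→f (+10), pos 3: a→j (+9), pos 4: l→t (+8) — repeating every 3. A repeating key of period 3 is used — shifts +9, +8, +10 over and over.
Decoding bbbxvq: b−9=s, b−8=t, b−10=r, x−9=o, v−8=n, q−10=g.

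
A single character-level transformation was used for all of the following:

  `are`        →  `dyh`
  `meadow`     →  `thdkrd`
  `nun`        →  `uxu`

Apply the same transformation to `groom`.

The shift depends on letter class: consonant r→y is +7, but vowel a→d is +3. Two shifts are in play — +3 for a/e/i/o/u, +7 for every other letter.
Applying it to groom: g(cons)+7=n, r(cons)+7=y, o(vowel)+3=r, o(vowel)+3=r, m(cons)+7=t.

nyrrt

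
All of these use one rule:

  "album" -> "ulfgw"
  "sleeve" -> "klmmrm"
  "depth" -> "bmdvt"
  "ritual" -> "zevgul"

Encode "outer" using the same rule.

sgvmz

a(0)→u(20) and l(11)→l(11) fit y≡11x+20 (mod 26); the inverse of 11 mod 26 is 19. This is an affine cipher: with a=0,…,z=25, each position x becomes (11x+20) mod 26.
On outer: o(14)→11·14+20≡18=s; u(20)→11·20+20≡6=g; t(19)→11·19+20≡21=v; e(4)→11·4+20≡12=m; r(17)→11·17+20≡25=z (all mod 26).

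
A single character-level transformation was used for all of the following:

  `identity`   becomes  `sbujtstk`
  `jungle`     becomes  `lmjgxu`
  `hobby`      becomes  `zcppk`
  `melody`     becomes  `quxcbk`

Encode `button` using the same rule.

i(8)→s(18) and d(3)→b(1) fit y≡19x+22 (mod 26); the inverse of 19 mod 26 is 11. Treating letters as 0–25, the rule is x ↦ 19x + 22 (mod 26).
On button: b(1)→19·1+22≡15=p; u(20)→19·20+22≡12=m; t(19)→19·19+22≡19=t; t(19)→19·19+22≡19=t; o(14)→19·14+22≡2=c; n(13)→19·13+22≡9=j (all mod 26).

pmttcj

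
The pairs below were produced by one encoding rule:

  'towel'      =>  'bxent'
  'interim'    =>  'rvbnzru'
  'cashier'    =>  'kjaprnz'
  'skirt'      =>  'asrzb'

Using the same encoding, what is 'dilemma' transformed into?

The shift depends on letter class: consonant t→b is +8, but vowel o→x is +9. Vowels shift forward by 9 and consonants shift forward by 8.
For dilemma: d(cons)+8=l, i(vowel)+9=r, l(cons)+8=t, e(vowel)+9=n, m(cons)+8=u, m(cons)+8=u, a(vowel)+9=j.

lrtnuuj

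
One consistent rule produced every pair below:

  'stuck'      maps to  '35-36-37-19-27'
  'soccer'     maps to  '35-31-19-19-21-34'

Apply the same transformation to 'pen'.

s is letter #19 and maps to 35: an offset of 16. Letters become their 1-based position plus 16 (so a→17, b→18, …).
For pen: p=16→32, e=5→21, n=14→30.

32-21-30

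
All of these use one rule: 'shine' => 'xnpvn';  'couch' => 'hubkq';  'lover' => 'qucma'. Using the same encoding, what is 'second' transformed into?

In shine: s→x is +5, h→n is +6, i→p is +7, n→v is +8 — the shift increases by 1 each position. The shift increases by 1 at each position, starting from +5: 5, 6, 7, ….
On second: s+5=x, e+6=k, c+7=j, o+8=w, n+9=w, d+10=n.

xkjwwn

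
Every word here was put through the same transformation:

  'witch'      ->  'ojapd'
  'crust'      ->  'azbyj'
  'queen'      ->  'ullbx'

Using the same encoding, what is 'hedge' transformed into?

lnklo

The output letters match the input read backwards, each shifted +7: witch reversed is hctiw. The word is reversed, then every letter is shifted forward by 7.
For hedge: reverse → egdeh; then shift: e+7=l, g+7=n, d+7=k, e+7=l, h+7=o.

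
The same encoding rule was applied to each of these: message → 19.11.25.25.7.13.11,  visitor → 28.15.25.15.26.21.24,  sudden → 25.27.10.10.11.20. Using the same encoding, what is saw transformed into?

m is letter #13 and maps to 19: an offset of 6. Each letter is replaced by its alphabet position (a=1..z=26) + 6.
For saw: s=19→25, a=1→7, w=23→29.

25.7.29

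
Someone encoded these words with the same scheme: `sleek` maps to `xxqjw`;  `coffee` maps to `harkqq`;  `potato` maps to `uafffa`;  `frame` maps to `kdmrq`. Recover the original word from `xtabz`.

Shifts by position in sleek: pos 0: s→x (+5), pos 1: l→x (+12), pos 2: e→q (+12), pos 3: e→j (+5), pos 4: k→w (+12) — repeating every 3. The shifts repeat in a cycle of length 3: positions 0,1,… shift by +5, +12, +12, then the pattern repeats.
Reversing it on xtabz: x−5=s, t−12=h, a−12=o, b−5=w, z−12=n.

shown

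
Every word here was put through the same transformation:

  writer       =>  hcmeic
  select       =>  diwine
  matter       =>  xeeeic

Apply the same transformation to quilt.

The shift depends on letter class: consonant w→h is +11, but vowel i→m is +4. Vowels shift forward by 4 and consonants shift forward by 11.
For quilt: q(cons)+11=b, u(vowel)+4=y, i(vowel)+4=m, l(cons)+11=w, t(cons)+11=e.

bymwe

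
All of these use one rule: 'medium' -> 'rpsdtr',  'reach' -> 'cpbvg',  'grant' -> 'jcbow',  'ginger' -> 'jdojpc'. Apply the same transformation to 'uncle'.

tovup

Treating letters as 0–25, the rule is x ↦ 23x + 1 (mod 26).
Applying it to uncle: u(20)→23·20+1≡19=t; n(13)→23·13+1≡14=o; c(2)→23·2+1≡21=v; l(11)→23·11+1≡20=u; e(4)→23·4+1≡15=p (all mod 26).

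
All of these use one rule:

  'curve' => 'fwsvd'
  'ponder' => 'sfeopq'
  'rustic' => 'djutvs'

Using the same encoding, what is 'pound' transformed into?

eovpq

The output letters match the input read backwards, each shifted +1: curve reversed is evruc. Two steps: reverse the string, then apply a Caesar shift of +1.
On pound: reverse → dnuop; then shift: d+1=e, n+1=o, u+1=v, o+1=p, p+1=q.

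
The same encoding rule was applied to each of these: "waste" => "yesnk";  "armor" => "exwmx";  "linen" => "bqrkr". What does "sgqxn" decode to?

skirt

w(22)→y(24) and a(0)→e(4) fit y≡21x+4 (mod 26); the inverse of 21 mod 26 is 5. Treating letters as 0–25, the rule is x ↦ 21x + 4 (mod 26).
Reversing it on sgqxn: s(18)→5·(18−4)≡18=s; g(6)→5·(6−4)≡10=k; q(16)→5·(16−4)≡8=i; x(23)→5·(23−4)≡17=r; n(13)→5·(13−4)≡19=t (all mod 26).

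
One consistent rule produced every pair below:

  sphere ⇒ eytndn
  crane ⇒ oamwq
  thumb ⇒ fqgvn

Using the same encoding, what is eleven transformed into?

quqeqw

A repeating key of period 2 is used — shifts +12, +9 over and over.
On eleven: e+12=q, l+9=u, e+12=q, v+9=e, e+12=q, n+9=w.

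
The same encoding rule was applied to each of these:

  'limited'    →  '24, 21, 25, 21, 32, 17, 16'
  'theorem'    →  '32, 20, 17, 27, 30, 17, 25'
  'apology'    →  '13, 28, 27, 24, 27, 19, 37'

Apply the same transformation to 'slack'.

31, 24, 13, 15, 23

l is letter #12 and maps to 24: an offset of 12. Each letter is replaced by its alphabet position (a=1..z=26) + 12.
On slack: s=19→31, l=12→24, a=1→13, c=3→15, k=11→23.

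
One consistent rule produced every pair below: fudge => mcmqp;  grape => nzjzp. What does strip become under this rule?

zbasa

In fudge: f→m is +7, u→c is +8, d→m is +9, g→q is +10 — the shift increases by 1 each position. The shift increases by 1 at each position, starting from +7: 7, 8, 9, ….
For strip: s+7=z, t+8=b, r+9=a, i+10=s, p+11=a.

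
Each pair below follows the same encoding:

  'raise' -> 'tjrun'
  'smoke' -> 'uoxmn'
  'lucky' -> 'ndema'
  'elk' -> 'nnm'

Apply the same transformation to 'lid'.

The shift depends on letter class: consonant r→t is +2, but vowel a→j is +9. Two shifts are in play — +9 for a/e/i/o/u, +2 for every other letter.
Applying it to lid: l(cons)+2=n, i(vowel)+9=r, d(cons)+2=f.

nrf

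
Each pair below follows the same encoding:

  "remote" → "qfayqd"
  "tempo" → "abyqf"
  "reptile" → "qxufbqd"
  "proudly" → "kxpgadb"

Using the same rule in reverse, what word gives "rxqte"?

The output letters match the input read backwards, each shifted +12: remote reversed is etomer. Two steps: reverse the string, then apply a Caesar shift of +12.
Decoding rxqte: shift back: r−12=f, x−12=l, q−12=e, t−12=h, e−12=s → flehs; then reverse → shelf.

shelf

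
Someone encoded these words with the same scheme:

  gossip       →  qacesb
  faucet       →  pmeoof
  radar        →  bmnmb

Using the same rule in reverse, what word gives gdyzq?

Shifts by position in gossip: pos 0: g→q (+10), pos 1: o→a (+12), pos 2: s→c (+10), pos 3: s→e (+12) — repeating every 2. The shifts repeat in a cycle of length 2: positions 0,1,… shift by +10, +12, then the pattern repeats.
Decoding gdyzq: g−10=w, d−12=r, y−10=o, z−12=n, q−10=g.

wrong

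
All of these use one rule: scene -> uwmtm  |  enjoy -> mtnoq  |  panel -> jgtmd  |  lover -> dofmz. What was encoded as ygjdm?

maple

s(18)→u(20) and c(2)→w(22) fit y≡21x+6 (mod 26); the inverse of 21 mod 26 is 5. Each letter's alphabet position (a=0..z=25) is mapped through 21·x+6 mod 26 — an affine cipher.
Decoding ygjdm: y(24)→5·(24−6)≡12=m; g(6)→5·(6−6)≡0=a; j(9)→5·(9−6)≡15=p; d(3)→5·(3−6)≡11=l; m(12)→5·(12−6)≡4=e (all mod 26).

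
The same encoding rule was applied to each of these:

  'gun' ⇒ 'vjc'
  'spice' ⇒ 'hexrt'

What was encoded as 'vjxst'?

Every letter moves 15 places later in the alphabet, wrapping around z→a.
Undoing it on vjxst: v−15=g, j−15=u, x−15=i, s−15=d, t−15=e.

guide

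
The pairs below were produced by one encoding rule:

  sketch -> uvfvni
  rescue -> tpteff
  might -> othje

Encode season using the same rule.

Shifts by position in sketch: pos 0: s→u (+2), pos 1: k→v (+11), pos 2: e→f (+1), pos 3: t→v (+2), pos 4: c→n (+11), pos 5: h→i (+1) — repeating every 3. The shifts repeat in a cycle of length 3: positions 0,1,… shift by +2, +11, +1, then the pattern repeats.
For season: s+2=u, e+11=p, a+1=b, s+2=u, o+11=z, n+1=o.

upbuzo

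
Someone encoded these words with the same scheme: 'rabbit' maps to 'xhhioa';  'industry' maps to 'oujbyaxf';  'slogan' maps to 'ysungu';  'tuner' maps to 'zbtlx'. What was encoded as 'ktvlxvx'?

emperor

Shifts by position in rabbit: pos 0: r→x (+6), pos 1: a→h (+7), pos 2: b→h (+6), pos 3: b→i (+7) — repeating every 2. The shifts repeat in a cycle of length 2: positions 0,1,… shift by +6, +7, then the pattern repeats.
Reversing it on ktvlxvx: k−6=e, t−7=m, v−6=p, l−7=e, x−6=r, v−7=o, x−6=r.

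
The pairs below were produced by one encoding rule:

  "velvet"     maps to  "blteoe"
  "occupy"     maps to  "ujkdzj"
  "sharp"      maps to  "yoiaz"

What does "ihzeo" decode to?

carve

In velvet: v→b is +6, e→l is +7, l→t is +8, v→e is +9 — the shift increases by 1 each position. The shift increases by 1 at each position, starting from +6: 6, 7, 8, ….
Decoding ihzeo: i−6=c, h−7=a, z−8=r, e−9=v, o−10=e.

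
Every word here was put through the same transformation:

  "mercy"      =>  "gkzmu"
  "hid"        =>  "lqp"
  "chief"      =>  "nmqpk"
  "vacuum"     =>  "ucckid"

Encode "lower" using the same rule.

zmewt

The output letters match the input read backwards, each shifted +8: mercy reversed is ycrem. The word is reversed, then every letter is shifted forward by 8.
Applying it to lower: reverse → rewol; then shift: r+8=z, e+8=m, w+8=e, o+8=w, l+8=t.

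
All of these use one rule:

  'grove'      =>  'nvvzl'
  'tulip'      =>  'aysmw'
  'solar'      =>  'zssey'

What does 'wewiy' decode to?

Shifts by position in grove: pos 0: g→n (+7), pos 1: r→v (+4), pos 2: o→v (+7), pos 3: v→z (+4) — repeating every 2. A repeating key of period 2 is used — shifts +7, +4 over and over.
Undoing it on wewiy: w−7=p, e−4=a, w−7=p, i−4=e, y−7=r.

paper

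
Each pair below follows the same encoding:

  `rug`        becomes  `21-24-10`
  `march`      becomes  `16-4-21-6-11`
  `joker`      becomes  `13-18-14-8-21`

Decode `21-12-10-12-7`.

r is letter #18 and maps to 21: an offset of 3. Letters become their 1-based position plus 3 (so a→4, b→5, …).
Decoding 21-12-10-12-7: 21→(21−3)÷1=18=r, 12→(12−3)÷1=9=i, 10→(10−3)÷1=7=g, 12→(12−3)÷1=9=i, 7→(7−3)÷1=4=d.

rigid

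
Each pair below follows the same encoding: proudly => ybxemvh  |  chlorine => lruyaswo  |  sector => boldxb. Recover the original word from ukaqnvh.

It's a Vigenère-style cipher with numeric key [9,10]: position i shifts by key[i mod 2].
Reversing it on ukaqnvh: u−9=l, k−10=a, a−9=r, q−10=g, n−9=e, v−10=l, h−9=y.

largely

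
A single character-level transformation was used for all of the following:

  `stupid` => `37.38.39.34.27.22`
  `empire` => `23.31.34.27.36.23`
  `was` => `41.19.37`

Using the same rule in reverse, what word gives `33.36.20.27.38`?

s is letter #19 and maps to 37: an offset of 18. Letters become their 1-based position plus 18 (so a→19, b→20, …).
Decoding 33.36.20.27.38: 33→(33−18)÷1=15=o, 36→(36−18)÷1=18=r, 20→(20−18)÷1=2=b, 27→(27−18)÷1=9=i, 38→(38−18)÷1=20=t.

orbit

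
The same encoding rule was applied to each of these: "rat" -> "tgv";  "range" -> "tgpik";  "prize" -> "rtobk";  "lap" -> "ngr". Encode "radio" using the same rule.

The shift depends on letter class: consonant r→t is +2, but vowel a→g is +6. The rule splits by letter class: vowels +6, consonants +2.
For radio: r(cons)+2=t, a(vowel)+6=g, d(cons)+2=f, i(vowel)+6=o, o(vowel)+6=u.

tgfou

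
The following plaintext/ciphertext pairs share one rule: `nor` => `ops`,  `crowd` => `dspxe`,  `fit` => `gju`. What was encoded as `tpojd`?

This is a Caesar cipher with shift 1.
Reversing it on tpojd: t−1=s, p−1=o, o−1=n, j−1=i, d−1=c.

sonic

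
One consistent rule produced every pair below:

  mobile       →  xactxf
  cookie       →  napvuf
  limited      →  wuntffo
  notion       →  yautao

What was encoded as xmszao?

A repeating key of period 3 is used — shifts +11, +12, +1 over and over.
Decoding xmszao: x−11=m, m−12=a, s−1=r, z−11=o, a−12=o, o−1=n.

maroon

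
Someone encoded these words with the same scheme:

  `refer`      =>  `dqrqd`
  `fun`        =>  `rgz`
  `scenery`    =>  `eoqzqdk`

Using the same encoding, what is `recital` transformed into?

Every letter moves 12 places later in the alphabet, wrapping around z→a.
For recital: r+12=d, e+12=q, c+12=o, i+12=u, t+12=f, a+12=m, l+12=x.

dqoufmx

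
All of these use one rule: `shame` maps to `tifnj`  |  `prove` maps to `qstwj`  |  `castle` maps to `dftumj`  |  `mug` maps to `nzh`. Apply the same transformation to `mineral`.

nnojsfm

The shift depends on letter class: consonant s→t is +1, but vowel a→f is +5. Two shifts are in play — +5 for a/e/i/o/u, +1 for every other letter.
Applying it to mineral: m(cons)+1=n, i(vowel)+5=n, n(cons)+1=o, e(vowel)+5=j, r(cons)+1=s, a(vowel)+5=f, l(cons)+1=m.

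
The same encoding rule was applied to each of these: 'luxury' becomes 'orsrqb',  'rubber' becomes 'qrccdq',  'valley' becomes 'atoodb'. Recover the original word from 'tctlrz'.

abacus

l(11)→o(14) and u(20)→r(17) fit y≡9x+19 (mod 26); the inverse of 9 mod 26 is 3. This is an affine cipher: with a=0,…,z=25, each position x becomes (9x+19) mod 26.
Reversing it on tctlrz: t(19)→3·(19−19)≡0=a; c(2)→3·(2−19)≡1=b; t(19)→3·(19−19)≡0=a; l(11)→3·(11−19)≡2=c; r(17)→3·(17−19)≡20=u; z(25)→3·(25−19)≡18=s (all mod 26).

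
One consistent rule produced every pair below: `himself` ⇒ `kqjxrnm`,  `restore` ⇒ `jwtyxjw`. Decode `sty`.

ton

The output letters match the input read backwards, each shifted +5: himself reversed is flesmih. The word is reversed, then every letter is shifted forward by 5.
Decoding sty: shift back: s−5=n, t−5=o, y−5=t → not; then reverse → ton.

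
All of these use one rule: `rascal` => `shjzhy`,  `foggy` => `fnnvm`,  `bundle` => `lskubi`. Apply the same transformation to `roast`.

azhvy

The output letters match the input read backwards, each shifted +7: rascal reversed is lacsar. Read the word backwards and shift each letter +7.
On roast: reverse → tsaor; then shift: t+7=a, s+7=z, a+7=h, o+7=v, r+7=y.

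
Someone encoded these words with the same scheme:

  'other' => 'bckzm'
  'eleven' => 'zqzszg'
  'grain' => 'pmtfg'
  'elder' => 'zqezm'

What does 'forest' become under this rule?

ubmzhc

Each letter's alphabet position (a=0..z=25) is mapped through 21·x+19 mod 26 — an affine cipher.
For forest: f(5)→21·5+19≡20=u; o(14)→21·14+19≡1=b; r(17)→21·17+19≡12=m; e(4)→21·4+19≡25=z; s(18)→21·18+19≡7=h; t(19)→21·19+19≡2=c (all mod 26).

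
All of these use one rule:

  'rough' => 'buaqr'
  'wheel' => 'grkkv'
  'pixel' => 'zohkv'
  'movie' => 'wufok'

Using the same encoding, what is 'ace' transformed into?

gmk

The shift depends on letter class: consonant r→b is +10, but vowel o→u is +6. The rule splits by letter class: vowels +6, consonants +10.
For ace: a(vowel)+6=g, c(cons)+10=m, e(vowel)+6=k.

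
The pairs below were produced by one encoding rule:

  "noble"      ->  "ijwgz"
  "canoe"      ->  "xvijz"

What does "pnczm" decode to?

usher

Compare letters: n→i is +21, o→j is +21, b→w is +21 — a constant shift. This is a Caesar cipher with shift 21.
Decoding pnczm: p−21=u, n−21=s, c−21=h, z−21=e, m−21=r.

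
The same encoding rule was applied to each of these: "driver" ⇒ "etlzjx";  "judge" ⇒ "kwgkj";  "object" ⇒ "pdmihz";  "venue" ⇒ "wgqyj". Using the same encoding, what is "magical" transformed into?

ncjmhgs

In driver: d→e is +1, r→t is +2, i→l is +3, v→z is +4 — the shift increases by 1 each position. Each letter shifts forward by (position + 1), i.e. 1, 2, 3, … — the shift grows by one for each successive letter.
Applying it to magical: m+1=n, a+2=c, g+3=j, i+4=m, c+5=h, a+6=g, l+7=s.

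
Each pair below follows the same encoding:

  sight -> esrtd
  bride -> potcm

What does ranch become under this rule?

The output letters match the input read backwards, each shifted +11: sight reversed is thgis. Read the word backwards and shift each letter +11.
On ranch: reverse → hcnar; then shift: h+11=s, c+11=n, n+11=y, a+11=l, r+11=c.

snylc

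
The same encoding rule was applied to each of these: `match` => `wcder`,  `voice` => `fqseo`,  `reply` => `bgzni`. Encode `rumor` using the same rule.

bwwqb

Shifts by position in match: pos 0: m→w (+10), pos 1: a→c (+2), pos 2: t→d (+10), pos 3: c→e (+2) — repeating every 2. A repeating key of period 2 is used — shifts +10, +2 over and over.
For rumor: r+10=b, u+2=w, m+10=w, o+2=q, r+10=b.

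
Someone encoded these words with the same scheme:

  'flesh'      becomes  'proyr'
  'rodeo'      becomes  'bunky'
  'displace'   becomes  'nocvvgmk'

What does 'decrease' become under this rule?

nkmxogck

It's a Vigenère-style cipher with numeric key [10,6]: position i shifts by key[i mod 2].
On decrease: d+10=n, e+6=k, c+10=m, r+6=x, e+10=o, a+6=g, s+10=c, e+6=k.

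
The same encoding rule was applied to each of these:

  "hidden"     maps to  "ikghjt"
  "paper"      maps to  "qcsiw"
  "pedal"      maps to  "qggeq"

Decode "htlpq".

grill

In hidden: h→i is +1, i→k is +2, d→g is +3, d→h is +4 — the shift increases by 1 each position. Each letter shifts forward by (position + 1), i.e. 1, 2, 3, … — the shift grows by one for each successive letter.
Decoding htlpq: h−1=g, t−2=r, l−3=i, p−4=l, q−5=l.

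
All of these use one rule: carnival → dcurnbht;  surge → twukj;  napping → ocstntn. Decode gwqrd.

funny

The shift increases by 1 at each position, starting from +1: 1, 2, 3, ….
Undoing it on gwqrd: g−1=f, w−2=u, q−3=n, r−4=n, d−5=y.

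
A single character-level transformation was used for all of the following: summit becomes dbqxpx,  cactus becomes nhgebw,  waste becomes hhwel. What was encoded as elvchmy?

terrain

Shifts by position in summit: pos 0: s→d (+11), pos 1: u→b (+7), pos 2: m→q (+4), pos 3: m→x (+11), pos 4: i→p (+7), pos 5: t→x (+4) — repeating every 3. The shifts repeat in a cycle of length 3: positions 0,1,… shift by +11, +7, +4, then the pattern repeats.
Reversing it on elvchmy: e−11=t, l−7=e, v−4=r, c−11=r, h−7=a, m−4=i, y−11=n.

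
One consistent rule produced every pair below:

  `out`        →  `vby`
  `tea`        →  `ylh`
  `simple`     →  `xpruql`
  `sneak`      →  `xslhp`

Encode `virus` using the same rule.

apwbx

Vowels shift forward by 7 and consonants shift forward by 5.
Applying it to virus: v(cons)+5=a, i(vowel)+7=p, r(cons)+5=w, u(vowel)+7=b, s(cons)+5=x.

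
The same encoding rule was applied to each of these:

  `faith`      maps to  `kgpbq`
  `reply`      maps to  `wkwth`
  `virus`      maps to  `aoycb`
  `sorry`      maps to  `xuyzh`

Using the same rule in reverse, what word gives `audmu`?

vowel

In faith: f→k is +5, a→g is +6, i→p is +7, t→b is +8 — the shift increases by 1 each position. The shift increases by 1 at each position, starting from +5: 5, 6, 7, ….
Decoding audmu: a−5=v, u−6=o, d−7=w, m−8=e, u−9=l.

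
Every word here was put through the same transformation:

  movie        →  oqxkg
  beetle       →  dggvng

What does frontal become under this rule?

Each letter is shifted forward by 2 in the alphabet (a Caesar shift of +2).
On frontal: f+2=h, r+2=t, o+2=q, n+2=p, t+2=v, a+2=c, l+2=n.

htqpvcn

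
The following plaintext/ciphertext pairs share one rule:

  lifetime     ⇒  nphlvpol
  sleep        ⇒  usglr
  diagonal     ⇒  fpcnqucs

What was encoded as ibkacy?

guitar

Shifts by position in lifetime: pos 0: l→n (+2), pos 1: i→p (+7), pos 2: f→h (+2), pos 3: e→l (+7) — repeating every 2. It's a Vigenère-style cipher with numeric key [2,7]: position i shifts by key[i mod 2].
Reversing it on ibkacy: i−2=g, b−7=u, k−2=i, a−7=t, c−2=a, y−7=r.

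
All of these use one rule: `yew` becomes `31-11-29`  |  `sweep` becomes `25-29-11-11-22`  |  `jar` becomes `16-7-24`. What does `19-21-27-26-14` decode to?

y is letter #25 and maps to 31: an offset of 6. The number is (letter's place in the alphabet, a=1) + 6.
Undoing it on 19-21-27-26-14: 19→(19−6)÷1=13=m, 21→(21−6)÷1=15=o, 27→(27−6)÷1=21=u, 26→(26−6)÷1=20=t, 14→(14−6)÷1=8=h.

mouth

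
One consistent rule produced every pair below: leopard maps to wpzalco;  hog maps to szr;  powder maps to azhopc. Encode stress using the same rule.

decpdd

Compare letters: l→w is +11, e→p is +11, o→z is +11 — a constant shift. Every letter moves 11 places later in the alphabet, wrapping around z→a.
On stress: s+11=d, t+11=e, r+11=c, e+11=p, s+11=d, s+11=d.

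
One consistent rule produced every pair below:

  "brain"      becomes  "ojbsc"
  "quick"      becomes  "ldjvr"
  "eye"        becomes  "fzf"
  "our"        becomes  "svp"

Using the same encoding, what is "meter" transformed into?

Two steps: reverse the string, then apply a Caesar shift of +1.
On meter: reverse → retem; then shift: r+1=s, e+1=f, t+1=u, e+1=f, m+1=n.

sfufn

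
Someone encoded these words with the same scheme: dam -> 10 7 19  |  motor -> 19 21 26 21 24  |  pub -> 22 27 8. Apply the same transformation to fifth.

12 15 12 26 14

Letters become their 1-based position plus 6 (so a→7, b→8, …).
On fifth: f=6→12, i=9→15, f=6→12, t=20→26, h=8→14.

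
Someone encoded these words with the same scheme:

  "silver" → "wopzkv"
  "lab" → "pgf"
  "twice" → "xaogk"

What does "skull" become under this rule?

woapp

The shift depends on letter class: consonant s→w is +4, but vowel i→o is +6. The rule splits by letter class: vowels +6, consonants +4.
Applying it to skull: s(cons)+4=w, k(cons)+4=o, u(vowel)+6=a, l(cons)+4=p, l(cons)+4=p.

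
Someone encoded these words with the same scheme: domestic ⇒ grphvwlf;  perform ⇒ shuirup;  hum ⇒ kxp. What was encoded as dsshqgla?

Every letter moves 3 places later in the alphabet, wrapping around z→a.
Reversing it on dsshqgla: d−3=a, s−3=p, s−3=p, h−3=e, q−3=n, g−3=d, l−3=i, a−3=x.

appendix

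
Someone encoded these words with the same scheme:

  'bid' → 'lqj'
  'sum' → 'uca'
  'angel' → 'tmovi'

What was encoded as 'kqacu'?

Read the word backwards and shift each letter +8.
Reversing it on kqacu: shift back: k−8=c, q−8=i, a−8=s, c−8=u, u−8=m → cisum; then reverse → music.

music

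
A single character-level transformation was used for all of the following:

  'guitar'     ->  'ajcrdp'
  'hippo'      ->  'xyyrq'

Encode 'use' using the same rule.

The output letters match the input read backwards, each shifted +9: guitar reversed is ratiug. The word is reversed, then every letter is shifted forward by 9.
Applying it to use: reverse → esu; then shift: e+9=n, s+9=b, u+9=d.

nbd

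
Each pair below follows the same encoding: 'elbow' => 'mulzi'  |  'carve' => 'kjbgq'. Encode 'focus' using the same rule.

In elbow: e→m is +8, l→u is +9, b→l is +10, o→z is +11 — the shift increases by 1 each position. The shift increases by 1 at each position, starting from +8: 8, 9, 10, ….
On focus: f+8=n, o+9=x, c+10=m, u+11=f, s+12=e.

nxmfe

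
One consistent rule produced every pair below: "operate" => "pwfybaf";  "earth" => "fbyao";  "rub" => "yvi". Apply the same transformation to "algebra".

Vowels shift forward by 1 and consonants shift forward by 7.
For algebra: a(vowel)+1=b, l(cons)+7=s, g(cons)+7=n, e(vowel)+1=f, b(cons)+7=i, r(cons)+7=y, a(vowel)+1=b.

bsnfiyb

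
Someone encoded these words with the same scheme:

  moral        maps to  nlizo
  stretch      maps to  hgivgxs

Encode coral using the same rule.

xlizo

Each pair mirrors across the alphabet (m↔n, o↔l, r↔i): positions sum to 25. This is the alphabet-reversal cipher (Atbash): a becomes z, b becomes y, etc.
On coral: c↔x, o↔l, r↔i, a↔z, l↔o.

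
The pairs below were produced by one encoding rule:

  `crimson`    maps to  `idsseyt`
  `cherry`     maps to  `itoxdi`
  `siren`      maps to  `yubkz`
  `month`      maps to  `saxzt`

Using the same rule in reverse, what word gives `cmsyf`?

Shifts by position in crimson: pos 0: c→i (+6), pos 1: r→d (+12), pos 2: i→s (+10), pos 3: m→s (+6), pos 4: s→e (+12), pos 5: o→y (+10) — repeating every 3. It's a Vigenère-style cipher with numeric key [6,12,10]: position i shifts by key[i mod 3].
Decoding cmsyf: c−6=w, m−12=a, s−10=i, y−6=s, f−12=t.

waist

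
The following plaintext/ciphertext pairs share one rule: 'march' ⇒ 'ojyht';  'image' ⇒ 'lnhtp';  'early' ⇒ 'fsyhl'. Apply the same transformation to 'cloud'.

The output letters match the input read backwards, each shifted +7: march reversed is hcram. Read the word backwards and shift each letter +7.
On cloud: reverse → duolc; then shift: d+7=k, u+7=b, o+7=v, l+7=s, c+7=j.

kbvsj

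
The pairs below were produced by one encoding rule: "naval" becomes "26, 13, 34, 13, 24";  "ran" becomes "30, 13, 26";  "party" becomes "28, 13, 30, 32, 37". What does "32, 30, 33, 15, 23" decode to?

truck

n is letter #14 and maps to 26: an offset of 12. The number is (letter's place in the alphabet, a=1) + 12.
Reversing it on 32, 30, 33, 15, 23: 32→(32−12)÷1=20=t, 30→(30−12)÷1=18=r, 33→(33−12)÷1=21=u, 15→(15−12)÷1=3=c, 23→(23−12)÷1=11=k.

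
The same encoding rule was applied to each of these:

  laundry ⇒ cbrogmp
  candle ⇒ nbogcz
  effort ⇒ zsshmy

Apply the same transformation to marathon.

l(11)→c(2) and a(0)→b(1) fit y≡19x+1 (mod 26); the inverse of 19 mod 26 is 11. Each letter's alphabet position (a=0..z=25) is mapped through 19·x+1 mod 26 — an affine cipher.
On marathon: m(12)→19·12+1≡21=v; a(0)→19·0+1≡1=b; r(17)→19·17+1≡12=m; a(0)→19·0+1≡1=b; t(19)→19·19+1≡24=y; h(7)→19·7+1≡4=e; o(14)→19·14+1≡7=h; n(13)→19·13+1≡14=o (all mod 26).

vbmbyeho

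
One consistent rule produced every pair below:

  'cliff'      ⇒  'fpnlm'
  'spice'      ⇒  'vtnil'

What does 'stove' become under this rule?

In cliff: c→f is +3, l→p is +4, i→n is +5, f→l is +6 — the shift increases by 1 each position. The shift increases by 1 at each position, starting from +3: 3, 4, 5, ….
On stove: s+3=v, t+4=x, o+5=t, v+6=b, e+7=l.

vxtbl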